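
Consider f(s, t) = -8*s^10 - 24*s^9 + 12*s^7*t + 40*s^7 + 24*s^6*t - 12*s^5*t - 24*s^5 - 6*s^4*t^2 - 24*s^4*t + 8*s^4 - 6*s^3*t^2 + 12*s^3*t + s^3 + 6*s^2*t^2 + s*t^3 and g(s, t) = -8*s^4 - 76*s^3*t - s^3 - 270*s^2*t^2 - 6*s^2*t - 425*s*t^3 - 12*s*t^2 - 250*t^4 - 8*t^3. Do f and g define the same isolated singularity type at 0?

The Hessian of f at 0 has rank 0. Corank 2; j^3 = s^3 is a perfect cube, so E-series; the 4-jet and mu = 7 give E_7. The Hessian of g at 0 has rank 0. Corank 2; j^3 = -(s + 2*t)^3 is a perfect cube, so E-series; the 4-jet and mu = 7 give E_7. Both have type E_7, hence right-equivalent.

Yes.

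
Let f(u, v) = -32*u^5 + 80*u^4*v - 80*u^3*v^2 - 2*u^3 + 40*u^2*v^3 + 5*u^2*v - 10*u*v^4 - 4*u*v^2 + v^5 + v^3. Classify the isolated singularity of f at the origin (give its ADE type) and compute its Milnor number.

The Hessian of f at 0 has rank 0. Corank 2; j^3 = -(u - v)^2*(2*u - v) has shape L^2 M (L != M), so D-series; mu = 6 gives D_6.

Type D_6, Milnor number mu = 6.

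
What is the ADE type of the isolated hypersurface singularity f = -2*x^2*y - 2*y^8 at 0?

The Hessian of f at 0 is [[0, 0], [0, 0]] with rank 0, so corank 2. A Groebner basis of the Jacobian ideal J(f) in C{x,y} is {x^2/8 + y^7, x^3, x*y}; counting standard monomials gives mu = 9. Corank 2; j^3 = -2*x^2*y has shape L^2 M (L != M), so D-series; mu = 9 gives D_9.

D_9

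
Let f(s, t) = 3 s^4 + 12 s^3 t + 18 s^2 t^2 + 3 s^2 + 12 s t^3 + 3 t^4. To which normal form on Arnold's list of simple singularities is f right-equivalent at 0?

The Hessian of f at 0 has rank 1. Corank 1: A-series; mu = 3 gives A_3.

A_{3}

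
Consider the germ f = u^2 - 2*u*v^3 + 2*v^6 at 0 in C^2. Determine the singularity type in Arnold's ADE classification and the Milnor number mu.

The Hessian of f at 0 has rank 1. Corank 1: A-series; mu = 5 gives A_5.

Type A_{5}, Milnor number mu = 5.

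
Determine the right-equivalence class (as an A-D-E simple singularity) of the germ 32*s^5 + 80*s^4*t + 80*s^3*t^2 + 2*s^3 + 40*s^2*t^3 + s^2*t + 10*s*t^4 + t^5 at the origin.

D_6

The Hessian of f at 0 has rank 0. Corank 2; j^3 = s^2*(2*s + t) has shape L^2 M (L != M), so D-series; mu = 6 gives D_6.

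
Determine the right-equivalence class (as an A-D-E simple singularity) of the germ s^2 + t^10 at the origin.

A_{9}

The Hessian of f at 0 has rank 1. Corank 1: A-series; mu = 9 gives A_9.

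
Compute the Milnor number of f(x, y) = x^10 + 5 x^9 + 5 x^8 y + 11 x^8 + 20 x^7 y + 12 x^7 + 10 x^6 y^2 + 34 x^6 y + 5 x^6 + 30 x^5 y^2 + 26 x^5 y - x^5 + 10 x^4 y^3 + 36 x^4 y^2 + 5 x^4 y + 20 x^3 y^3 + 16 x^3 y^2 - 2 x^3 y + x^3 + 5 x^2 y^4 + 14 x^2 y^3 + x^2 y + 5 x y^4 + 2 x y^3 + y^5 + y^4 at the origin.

The Hessian of f at 0 has rank 0. Corank 2; j^3 = x^2*(x + y) has shape L^2 M (L != M), so D-series; mu = 5 gives D_5.

5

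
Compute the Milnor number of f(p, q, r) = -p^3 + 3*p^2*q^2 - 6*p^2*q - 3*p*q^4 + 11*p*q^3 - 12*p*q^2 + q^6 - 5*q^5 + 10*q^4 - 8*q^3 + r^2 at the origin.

7

The Hessian of f at 0 has rank 1. Corank 2; j^3 = -(p + 2*q)^3 is a perfect cube, so E-series; the 4-jet and mu = 7 give E_7.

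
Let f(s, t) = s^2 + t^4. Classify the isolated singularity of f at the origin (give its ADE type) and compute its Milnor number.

The Hessian of f at 0 has rank 1. Corank 1: A-series; mu = 3 gives A_3.

Type A3, Milnor number mu = 3.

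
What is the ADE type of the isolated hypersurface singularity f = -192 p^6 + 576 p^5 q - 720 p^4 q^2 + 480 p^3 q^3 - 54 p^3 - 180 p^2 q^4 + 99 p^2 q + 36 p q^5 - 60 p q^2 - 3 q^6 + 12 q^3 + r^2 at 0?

The Hessian of f at 0 has rank 1. Corank 2; j^3 = -3*(2*p - q)*(3*p - 2*q)^2 has shape L^2 M (L != M), so D-series; mu = 7 gives D_7.

D_{7}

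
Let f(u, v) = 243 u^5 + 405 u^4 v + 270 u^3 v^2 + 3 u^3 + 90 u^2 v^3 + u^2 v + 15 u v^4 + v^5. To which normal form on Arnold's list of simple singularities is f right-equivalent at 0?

The Hessian of f at 0 has rank 0. Corank 2; j^3 = u^2*(3*u + v) has shape L^2 M (L != M), so D-series; mu = 6 gives D_6.

D_{6}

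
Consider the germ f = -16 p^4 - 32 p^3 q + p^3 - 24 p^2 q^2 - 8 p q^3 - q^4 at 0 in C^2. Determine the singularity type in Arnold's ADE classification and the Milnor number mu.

The Hessian of f at 0 has rank 0. Corank 2; j^3 = p^3 is a perfect cube, so E-series; the 4-jet and mu = 6 give E_6.

Type E_{6}, Milnor number mu = 6.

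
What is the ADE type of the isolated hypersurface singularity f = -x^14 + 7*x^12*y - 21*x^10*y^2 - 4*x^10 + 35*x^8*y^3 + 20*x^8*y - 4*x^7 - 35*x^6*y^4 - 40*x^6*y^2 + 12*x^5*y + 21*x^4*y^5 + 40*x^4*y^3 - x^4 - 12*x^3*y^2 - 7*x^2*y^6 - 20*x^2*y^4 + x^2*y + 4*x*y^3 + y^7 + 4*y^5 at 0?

D_8

The Hessian of f at 0 has rank 0. Corank 2; j^3 = x^2*y has shape L^2 M (L != M), so D-series; mu = 8 gives D_8.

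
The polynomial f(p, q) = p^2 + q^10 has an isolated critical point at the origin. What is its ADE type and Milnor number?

Type A_{9}, Milnor number mu = 9.

The Hessian of f at 0 has rank 1. Corank 1: A-series; mu = 9 gives A_9.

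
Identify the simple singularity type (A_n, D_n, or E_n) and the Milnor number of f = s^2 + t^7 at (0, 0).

The Hessian of f at 0 has rank 1. Corank 1: A-series; mu = 6 gives A_6.

Type A_{6}, Milnor number mu = 6.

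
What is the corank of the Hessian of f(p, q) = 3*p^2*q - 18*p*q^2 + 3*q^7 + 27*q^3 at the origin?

The Hessian at 0 is [[0, 0], [0, 0]] of rank 0; hence corank 2.

2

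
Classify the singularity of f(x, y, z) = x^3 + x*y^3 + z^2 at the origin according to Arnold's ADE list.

The Hessian of f at 0 is [[0, 0, 0], [0, 0, 0], [0, 0, 2]] with rank 1, so corank 2. A Groebner basis of the Jacobian ideal J(f) in C{x,y,z} is {x^3, x*y^2, 3*x^2 + y^3, z}; counting standard monomials gives mu = 7. Corank 2; j^3 = x^3 is a perfect cube, so E-series; the 4-jet and mu = 7 give E_7.

E7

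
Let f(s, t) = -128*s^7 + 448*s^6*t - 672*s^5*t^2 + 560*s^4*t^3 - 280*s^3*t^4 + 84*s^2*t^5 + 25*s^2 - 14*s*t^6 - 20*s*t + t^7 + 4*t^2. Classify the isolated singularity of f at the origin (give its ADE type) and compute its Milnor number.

Type A6, Milnor number mu = 6.

The Hessian of f at 0 has rank 1. Corank 1: A-series; mu = 6 gives A_6.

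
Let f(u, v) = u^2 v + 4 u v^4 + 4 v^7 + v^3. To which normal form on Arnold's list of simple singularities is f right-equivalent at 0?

D_{4}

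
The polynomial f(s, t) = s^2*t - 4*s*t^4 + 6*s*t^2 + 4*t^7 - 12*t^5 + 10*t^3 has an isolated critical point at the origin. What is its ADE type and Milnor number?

The Hessian of f at 0 has rank 0. Corank 2; j^3 = t*(s^2 + 6*s*t + 10*t^2) splits into three distinct lines over C (the quadratic factor has nonzero discriminant), so D_4.

Type D_{4}, Milnor number mu = 4.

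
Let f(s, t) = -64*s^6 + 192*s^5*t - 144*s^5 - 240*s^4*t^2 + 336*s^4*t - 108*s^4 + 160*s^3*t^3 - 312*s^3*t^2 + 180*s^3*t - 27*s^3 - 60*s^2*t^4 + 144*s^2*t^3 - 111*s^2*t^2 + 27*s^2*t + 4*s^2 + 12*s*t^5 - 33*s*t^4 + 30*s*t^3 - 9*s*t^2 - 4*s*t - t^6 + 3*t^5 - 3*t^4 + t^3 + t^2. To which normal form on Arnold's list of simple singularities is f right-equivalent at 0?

The Hessian of f at 0 has rank 1. Corank 1: A-series; mu = 2 gives A_2.

A_2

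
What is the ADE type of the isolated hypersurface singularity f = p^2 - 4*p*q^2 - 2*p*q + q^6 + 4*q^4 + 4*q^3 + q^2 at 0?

The Hessian of f at 0 has rank 1. Corank 1: A-series; mu = 5 gives A_5.

A_5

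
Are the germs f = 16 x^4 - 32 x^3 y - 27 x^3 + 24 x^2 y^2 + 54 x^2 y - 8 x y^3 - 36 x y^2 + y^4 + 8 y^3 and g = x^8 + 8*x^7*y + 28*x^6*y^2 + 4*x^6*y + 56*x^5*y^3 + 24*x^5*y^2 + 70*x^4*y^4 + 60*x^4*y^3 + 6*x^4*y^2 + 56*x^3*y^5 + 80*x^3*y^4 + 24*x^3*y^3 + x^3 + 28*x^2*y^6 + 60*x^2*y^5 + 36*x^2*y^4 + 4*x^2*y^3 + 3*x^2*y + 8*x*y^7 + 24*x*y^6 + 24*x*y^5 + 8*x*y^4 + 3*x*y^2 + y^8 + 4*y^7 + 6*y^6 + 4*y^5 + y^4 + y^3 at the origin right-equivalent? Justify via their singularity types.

Yes.

The Hessian of f at 0 has rank 0. Corank 2; j^3 = -(3*x - 2*y)^3 is a perfect cube, so E-series; the 4-jet and mu = 6 give E_6. The Hessian of g at 0 has rank 0. Corank 2; j^3 = (x + y)^3 is a perfect cube, so E-series; the 4-jet and mu = 6 give E_6. Both have type E_6, hence right-equivalent.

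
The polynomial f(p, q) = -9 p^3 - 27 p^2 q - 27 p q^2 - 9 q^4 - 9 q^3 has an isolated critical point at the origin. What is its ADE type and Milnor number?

Type E_6, Milnor number mu = 6.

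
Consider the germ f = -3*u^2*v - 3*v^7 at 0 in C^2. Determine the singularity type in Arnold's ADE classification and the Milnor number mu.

The Hessian of f at 0 has rank 0. Corank 2; j^3 = -3*u^2*v has shape L^2 M (L != M), so D-series; mu = 8 gives D_8.

Type D_{8}, Milnor number mu = 8.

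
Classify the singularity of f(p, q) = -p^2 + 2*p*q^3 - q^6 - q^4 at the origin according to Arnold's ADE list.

A3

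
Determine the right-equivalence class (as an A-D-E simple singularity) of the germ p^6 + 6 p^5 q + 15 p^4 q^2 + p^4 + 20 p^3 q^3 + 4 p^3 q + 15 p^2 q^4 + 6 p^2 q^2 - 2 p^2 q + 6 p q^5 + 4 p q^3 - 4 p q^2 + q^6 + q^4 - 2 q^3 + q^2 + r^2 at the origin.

A5

The Hessian of f at 0 has rank 2. Corank 1: A-series; mu = 5 gives A_5.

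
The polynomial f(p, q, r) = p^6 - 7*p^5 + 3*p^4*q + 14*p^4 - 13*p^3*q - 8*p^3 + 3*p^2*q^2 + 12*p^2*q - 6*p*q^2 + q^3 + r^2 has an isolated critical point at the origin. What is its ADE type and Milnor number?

Type E_7, Milnor number mu = 7.

The Hessian of f at 0 is [[0, 0, 0], [0, 0, 0], [0, 0, 2]] with rank 1, so corank 2. A Groebner basis of the Jacobian ideal J(f) in C{p,q,r} is {-768*p^2/17 + 768*p*q/17 + q^4 + 8*q^3/17 - 192*q^2/17, p^3 - 60*p^2/17 + 60*p*q/17 - 3*q^3/34 - 15*q^2/17, p^2*q - 72*p^2/17 + 72*p*q/17 - 7*q^3/34 - 18*q^2/17, -64*p^2/17 + p*q^2 + 64*p*q/17 - 47*q^3/102 - 16*q^2/17, r}; counting standard monomials gives mu = 7. Corank 2; j^3 = -(2*p - q)^3 is a perfect cube, so E-series; the 4-jet and mu = 7 give E_7.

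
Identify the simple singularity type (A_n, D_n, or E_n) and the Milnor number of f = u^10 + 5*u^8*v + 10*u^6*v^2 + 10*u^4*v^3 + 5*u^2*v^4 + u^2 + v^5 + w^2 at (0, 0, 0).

The Hessian of f at 0 has rank 2. Corank 1: A-series; mu = 4 gives A_4.

Type A_4, Milnor number mu = 4.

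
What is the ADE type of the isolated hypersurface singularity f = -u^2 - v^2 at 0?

A1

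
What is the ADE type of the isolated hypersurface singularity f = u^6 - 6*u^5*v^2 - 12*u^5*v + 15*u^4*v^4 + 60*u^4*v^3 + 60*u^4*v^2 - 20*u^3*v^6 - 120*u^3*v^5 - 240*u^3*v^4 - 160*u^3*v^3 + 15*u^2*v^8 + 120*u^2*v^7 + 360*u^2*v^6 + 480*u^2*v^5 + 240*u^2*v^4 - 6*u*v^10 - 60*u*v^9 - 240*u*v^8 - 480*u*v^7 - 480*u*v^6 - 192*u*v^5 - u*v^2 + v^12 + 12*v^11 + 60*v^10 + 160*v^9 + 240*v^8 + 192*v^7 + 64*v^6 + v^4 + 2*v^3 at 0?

D_{7}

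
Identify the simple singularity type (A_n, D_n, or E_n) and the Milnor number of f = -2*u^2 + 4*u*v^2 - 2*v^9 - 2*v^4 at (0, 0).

Type A_{8}, Milnor number mu = 8.

The Hessian of f at 0 is [[-4, 0], [0, 0]] with rank 1, so corank 1. A Groebner basis of the Jacobian ideal J(f) in C{u,v} is {u^4, -u + v^2}; counting standard monomials gives mu = 8. Corank 1: A-series; mu = 8 gives A_8.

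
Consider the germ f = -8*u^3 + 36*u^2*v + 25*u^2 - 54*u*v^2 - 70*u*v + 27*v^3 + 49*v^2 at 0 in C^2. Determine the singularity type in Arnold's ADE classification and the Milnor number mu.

Type A2, Milnor number mu = 2.

The Hessian of f at 0 is [[50, -70], [-70, 98]] with rank 1, so corank 1. A Groebner basis of the Jacobian ideal J(f) in C{u,v} is {v^2, u - 7*v/5}; counting standard monomials gives mu = 2. Corank 1: A-series; mu = 2 gives A_2.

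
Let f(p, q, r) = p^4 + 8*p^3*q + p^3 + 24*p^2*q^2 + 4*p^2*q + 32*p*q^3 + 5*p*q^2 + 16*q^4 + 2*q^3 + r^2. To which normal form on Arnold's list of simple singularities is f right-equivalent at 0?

The Hessian of f at 0 has rank 1. Corank 2; j^3 = (p + q)^2*(p + 2*q) has shape L^2 M (L != M), so D-series; mu = 5 gives D_5.

D_5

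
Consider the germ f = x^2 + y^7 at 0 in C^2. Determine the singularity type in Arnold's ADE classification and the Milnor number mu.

Type A_{6}, Milnor number mu = 6.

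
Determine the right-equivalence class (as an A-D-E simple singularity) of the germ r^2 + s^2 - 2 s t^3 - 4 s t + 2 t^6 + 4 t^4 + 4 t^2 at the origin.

The Hessian of f at 0 has rank 2. Corank 1: A-series; mu = 5 gives A_5.

A5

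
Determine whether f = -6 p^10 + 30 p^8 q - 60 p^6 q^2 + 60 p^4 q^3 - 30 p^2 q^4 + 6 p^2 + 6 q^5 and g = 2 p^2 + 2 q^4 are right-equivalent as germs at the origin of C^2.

No.

The Hessian of f at 0 is [[12, 0], [0, 0]] with rank 1, so corank 1. A Groebner basis of the Jacobian ideal J(f) in C{p,q} is {q^4, p}; counting standard monomials gives mu = 4. Corank 1: A-series; mu = 4 gives A_4. The Hessian of g at 0 is [[4, 0], [0, 0]] with rank 1, so corank 1. A Groebner basis of the Jacobian ideal J(g) in C{p,q} is {q^3, p}; counting standard monomials gives mu = 3. Corank 1: A-series; mu = 3 gives A_3. f is A_4 but g is A_3, hence not right-equivalent.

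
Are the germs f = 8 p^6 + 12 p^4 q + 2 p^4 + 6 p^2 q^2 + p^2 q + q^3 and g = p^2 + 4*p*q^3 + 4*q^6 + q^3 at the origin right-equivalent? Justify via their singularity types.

No.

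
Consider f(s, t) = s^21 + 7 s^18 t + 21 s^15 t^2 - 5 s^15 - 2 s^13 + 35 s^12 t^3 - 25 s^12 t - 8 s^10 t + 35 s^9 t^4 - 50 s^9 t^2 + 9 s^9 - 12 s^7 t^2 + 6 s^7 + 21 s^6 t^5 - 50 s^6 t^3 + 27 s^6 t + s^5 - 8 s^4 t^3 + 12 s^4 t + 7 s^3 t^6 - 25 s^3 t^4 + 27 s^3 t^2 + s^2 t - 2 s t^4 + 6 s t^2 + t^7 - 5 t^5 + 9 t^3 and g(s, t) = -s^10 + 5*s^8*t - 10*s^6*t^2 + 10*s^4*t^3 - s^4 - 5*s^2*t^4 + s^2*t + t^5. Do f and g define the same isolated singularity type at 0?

Yes.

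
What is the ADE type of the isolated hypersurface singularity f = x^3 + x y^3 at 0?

E_{7}

The Hessian of f at 0 is [[0, 0], [0, 0]] with rank 0, so corank 2. A Groebner basis of the Jacobian ideal J(f) in C{x,y} is {x^3, x*y^2, 3*x^2 + y^3}; counting standard monomials gives mu = 7. Corank 2; j^3 = x^3 is a perfect cube, so E-series; the 4-jet and mu = 7 give E_7.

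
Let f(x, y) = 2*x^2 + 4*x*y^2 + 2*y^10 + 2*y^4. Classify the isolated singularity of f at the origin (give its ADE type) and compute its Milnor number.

Type A_{9}, Milnor number mu = 9.

The Hessian of f at 0 is [[4, 0], [0, 0]] with rank 1, so corank 1. A Groebner basis of the Jacobian ideal J(f) in C{x,y} is {x^5, x^4*y, x + y^2}; counting standard monomials gives mu = 9. Corank 1: A-series; mu = 9 gives A_9.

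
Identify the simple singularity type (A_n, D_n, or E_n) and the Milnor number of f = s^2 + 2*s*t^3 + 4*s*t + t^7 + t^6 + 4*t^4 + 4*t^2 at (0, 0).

The Hessian of f at 0 has rank 1. Corank 1: A-series; mu = 6 gives A_6.

Type A_6, Milnor number mu = 6.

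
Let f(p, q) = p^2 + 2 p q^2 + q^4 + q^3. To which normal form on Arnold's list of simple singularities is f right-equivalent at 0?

A2

The Hessian of f at 0 has rank 1. Corank 1: A-series; mu = 2 gives A_2.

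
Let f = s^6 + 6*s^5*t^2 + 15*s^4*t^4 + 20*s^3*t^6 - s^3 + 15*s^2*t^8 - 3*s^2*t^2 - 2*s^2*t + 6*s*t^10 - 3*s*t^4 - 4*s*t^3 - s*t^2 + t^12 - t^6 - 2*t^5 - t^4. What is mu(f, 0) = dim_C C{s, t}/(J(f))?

The Hessian of f at 0 has rank 0. Corank 2; j^3 = -s*(s + t)^2 has shape L^2 M (L != M), so D-series; mu = 7 gives D_7.

7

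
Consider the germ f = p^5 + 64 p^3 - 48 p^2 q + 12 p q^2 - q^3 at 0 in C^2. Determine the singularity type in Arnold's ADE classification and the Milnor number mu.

Type E_8, Milnor number mu = 8.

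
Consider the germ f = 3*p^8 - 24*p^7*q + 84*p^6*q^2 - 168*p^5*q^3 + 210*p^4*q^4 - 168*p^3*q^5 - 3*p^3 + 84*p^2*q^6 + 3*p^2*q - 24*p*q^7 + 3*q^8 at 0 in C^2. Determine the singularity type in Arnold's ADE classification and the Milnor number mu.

Type D9, Milnor number mu = 9.

The Hessian of f at 0 has rank 0. Corank 2; j^3 = -3*p^2*(p - q) has shape L^2 M (L != M), so D-series; mu = 9 gives D_9.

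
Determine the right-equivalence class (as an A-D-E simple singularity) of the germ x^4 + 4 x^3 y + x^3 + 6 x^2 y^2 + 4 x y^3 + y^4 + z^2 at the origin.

E6

The Hessian of f at 0 has rank 1. Corank 2; j^3 = x^3 is a perfect cube, so E-series; the 4-jet and mu = 6 give E_6.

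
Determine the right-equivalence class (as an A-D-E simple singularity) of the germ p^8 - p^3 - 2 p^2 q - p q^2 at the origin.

D_9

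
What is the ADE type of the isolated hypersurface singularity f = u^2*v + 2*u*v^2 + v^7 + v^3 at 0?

The Hessian of f at 0 is [[0, 0], [0, 0]] with rank 0, so corank 2. A Groebner basis of the Jacobian ideal J(f) in C{u,v} is {u^2/7 + v^6 - v^2/7, u^3 + v^3, u*v + v^2}; counting standard monomials gives mu = 8. Corank 2; j^3 = v*(u + v)^2 has shape L^2 M (L != M), so D-series; mu = 8 gives D_8.

D8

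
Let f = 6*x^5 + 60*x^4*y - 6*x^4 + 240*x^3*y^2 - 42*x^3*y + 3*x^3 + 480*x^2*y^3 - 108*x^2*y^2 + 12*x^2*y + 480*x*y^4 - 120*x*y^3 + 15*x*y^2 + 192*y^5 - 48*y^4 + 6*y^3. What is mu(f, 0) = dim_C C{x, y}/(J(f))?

6

The Hessian of f at 0 has rank 0. Corank 2; j^3 = 3*(x + y)^2*(x + 2*y) has shape L^2 M (L != M), so D-series; mu = 6 gives D_6.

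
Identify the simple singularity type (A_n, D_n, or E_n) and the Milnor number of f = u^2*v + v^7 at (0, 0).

Type D_8, Milnor number mu = 8.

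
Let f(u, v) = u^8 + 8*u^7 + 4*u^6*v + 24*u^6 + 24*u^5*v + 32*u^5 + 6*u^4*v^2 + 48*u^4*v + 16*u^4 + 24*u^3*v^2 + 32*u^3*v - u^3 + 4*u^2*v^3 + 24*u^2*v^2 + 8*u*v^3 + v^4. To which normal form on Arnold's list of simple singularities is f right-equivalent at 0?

The Hessian of f at 0 has rank 0. Corank 2; j^3 = -u^3 is a perfect cube, so E-series; the 4-jet and mu = 6 give E_6.

E6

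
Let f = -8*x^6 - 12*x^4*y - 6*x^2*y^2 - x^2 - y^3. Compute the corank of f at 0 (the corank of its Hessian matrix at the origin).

Hessian at 0 has rank 1.

1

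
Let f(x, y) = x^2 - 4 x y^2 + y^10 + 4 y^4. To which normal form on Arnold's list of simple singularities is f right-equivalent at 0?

The Hessian of f at 0 has rank 1. Corank 1: A-series; mu = 9 gives A_9.

A_{9}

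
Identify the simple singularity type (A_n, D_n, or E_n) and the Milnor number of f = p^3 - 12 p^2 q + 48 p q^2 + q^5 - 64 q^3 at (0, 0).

The Hessian of f at 0 is [[0, 0], [0, 0]] with rank 0, so corank 2. A Groebner basis of the Jacobian ideal J(f) in C{p,q} is {q^4, p^2 - 8*p*q + 16*q^2}; counting standard monomials gives mu = 8. Corank 2; j^3 = (p - 4*q)^3 is a perfect cube, so E-series; the 5-jet and mu = 8 give E_8.

Type E_8, Milnor number mu = 8.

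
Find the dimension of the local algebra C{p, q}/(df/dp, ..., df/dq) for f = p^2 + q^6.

The Hessian of f at 0 is [[2, 0], [0, 0]] with rank 1, so corank 1. A Groebner basis of the Jacobian ideal J(f) in C{p,q} is {q^5, p}; counting standard monomials gives mu = 5. Corank 1: A-series; mu = 5 gives A_5.

5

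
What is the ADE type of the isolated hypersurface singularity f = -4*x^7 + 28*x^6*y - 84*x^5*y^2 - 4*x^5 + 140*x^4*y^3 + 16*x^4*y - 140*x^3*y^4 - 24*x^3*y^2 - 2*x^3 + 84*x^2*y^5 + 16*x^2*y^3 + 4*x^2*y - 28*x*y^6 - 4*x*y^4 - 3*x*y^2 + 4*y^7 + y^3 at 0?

D_{4}

The Hessian of f at 0 has rank 0. Corank 2; j^3 = -(x - y)*(2*x^2 - 2*x*y + y^2) splits into three distinct lines over C (the quadratic factor has nonzero discriminant), so D_4.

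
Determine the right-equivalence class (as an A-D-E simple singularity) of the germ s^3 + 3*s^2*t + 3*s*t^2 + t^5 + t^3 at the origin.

The Hessian of f at 0 is [[0, 0], [0, 0]] with rank 0, so corank 2. A Groebner basis of the Jacobian ideal J(f) in C{s,t} is {t^4, s^2 + 2*s*t + t^2}; counting standard monomials gives mu = 8. Corank 2; j^3 = (s + t)^3 is a perfect cube, so E-series; the 5-jet and mu = 8 give E_8.

E_8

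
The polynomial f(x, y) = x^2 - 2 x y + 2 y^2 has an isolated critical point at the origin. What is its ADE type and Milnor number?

The Hessian of f at 0 is [[2, -2], [-2, 4]] with rank 2, so corank 0. A Groebner basis of the Jacobian ideal J(f) in C{x,y} is {x, y}; counting standard monomials gives mu = 1. Corank 0: nondegenerate Morse point, so A_1.

Type A1, Milnor number mu = 1.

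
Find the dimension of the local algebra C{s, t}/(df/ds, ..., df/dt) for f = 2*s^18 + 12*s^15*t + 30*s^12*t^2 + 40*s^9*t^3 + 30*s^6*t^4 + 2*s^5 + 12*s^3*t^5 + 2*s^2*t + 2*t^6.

The Hessian of f at 0 has rank 0. Corank 2; j^3 = 2*s^2*t has shape L^2 M (L != M), so D-series; mu = 7 gives D_7.

7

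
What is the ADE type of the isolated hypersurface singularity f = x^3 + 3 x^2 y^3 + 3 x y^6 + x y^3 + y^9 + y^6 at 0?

The Hessian of f at 0 is [[0, 0], [0, 0]] with rank 0, so corank 2. A Groebner basis of the Jacobian ideal J(f) in C{x,y} is {x^3, x*y^2, 3*x^2 + y^3}; counting standard monomials gives mu = 7. Corank 2; j^3 = x^3 is a perfect cube, so E-series; the 4-jet and mu = 7 give E_7.

E7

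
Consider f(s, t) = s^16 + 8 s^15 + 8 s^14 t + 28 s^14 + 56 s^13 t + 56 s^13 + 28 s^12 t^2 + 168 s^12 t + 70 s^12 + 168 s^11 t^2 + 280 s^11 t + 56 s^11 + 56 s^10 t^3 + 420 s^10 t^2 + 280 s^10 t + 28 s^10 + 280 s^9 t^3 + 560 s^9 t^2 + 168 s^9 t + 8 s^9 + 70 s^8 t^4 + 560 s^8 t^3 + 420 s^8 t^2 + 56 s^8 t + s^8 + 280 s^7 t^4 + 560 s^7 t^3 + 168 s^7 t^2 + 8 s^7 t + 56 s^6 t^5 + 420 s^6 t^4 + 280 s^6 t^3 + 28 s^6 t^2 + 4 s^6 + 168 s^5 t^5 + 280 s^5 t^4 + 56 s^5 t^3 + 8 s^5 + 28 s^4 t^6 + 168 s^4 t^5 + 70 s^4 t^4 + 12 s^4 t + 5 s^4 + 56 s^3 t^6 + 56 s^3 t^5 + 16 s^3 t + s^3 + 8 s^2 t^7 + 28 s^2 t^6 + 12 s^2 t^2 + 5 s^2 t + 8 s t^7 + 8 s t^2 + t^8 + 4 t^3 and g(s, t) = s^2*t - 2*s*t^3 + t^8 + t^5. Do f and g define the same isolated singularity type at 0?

Yes.

The Hessian of f at 0 is [[0, 0], [0, 0]] with rank 0, so corank 2. A Groebner basis of the Jacobian ideal J(f) in C{s,t} is {s^2*t^2 + s*t^2/2 + t^3, -519*s^2*t/16 + s^2/32 + s*t^3 - 3*s*t^2/2 - 509*s*t/32 - 3*t^3/2 - 511*t^2/16, 2067*s^2*t/32 - 3*s^2/64 + 7*s*t^2/4 + 2039*s*t/64 + t^4 + 3*t^3/2 + 2045*t^2/32, s^3 + s^2*t + s^2/2 + 3*s*t/2 + t^2}; counting standard monomials gives mu = 9. Corank 2; j^3 = (s + t)*(s + 2*t)^2 has shape L^2 M (L != M), so D-series; mu = 9 gives D_9. The Hessian of g at 0 is [[0, 0], [0, 0]] with rank 0, so corank 2. A Groebner basis of the Jacobian ideal J(g) in C{s,t} is {s^4, s^3*t + s^2/8 - s*t^2/8, -s^3 + s^2*t^2, -s*t + t^3}; counting standard monomials gives mu = 9. Corank 2; j^3 = s^2*t has shape L^2 M (L != M), so D-series; mu = 9 gives D_9. Both have type D_9, hence right-equivalent.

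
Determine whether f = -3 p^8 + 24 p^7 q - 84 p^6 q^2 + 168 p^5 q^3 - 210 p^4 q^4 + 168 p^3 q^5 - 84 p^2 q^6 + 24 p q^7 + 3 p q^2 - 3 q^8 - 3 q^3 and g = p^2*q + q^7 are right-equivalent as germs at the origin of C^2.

The Hessian of f at 0 has rank 0. Corank 2; j^3 = 3*q^2*(p - q) has shape L^2 M (L != M), so D-series; mu = 9 gives D_9. The Hessian of g at 0 has rank 0. Corank 2; j^3 = p^2*q has shape L^2 M (L != M), so D-series; mu = 8 gives D_8. f is D_9 but g is D_8, hence not right-equivalent.

No.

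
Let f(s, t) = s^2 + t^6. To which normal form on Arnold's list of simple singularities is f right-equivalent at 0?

The Hessian of f at 0 has rank 1. Corank 1: A-series; mu = 5 gives A_5.

A_5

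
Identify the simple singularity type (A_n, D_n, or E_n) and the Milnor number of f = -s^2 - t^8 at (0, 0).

The Hessian of f at 0 has rank 1. Corank 1: A-series; mu = 7 gives A_7.

Type A_{7}, Milnor number mu = 7.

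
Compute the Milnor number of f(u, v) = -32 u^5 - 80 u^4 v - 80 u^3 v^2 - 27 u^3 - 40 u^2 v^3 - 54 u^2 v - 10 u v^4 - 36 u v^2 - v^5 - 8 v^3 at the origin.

The Hessian of f at 0 is [[0, 0], [0, 0]] with rank 0, so corank 2. A Groebner basis of the Jacobian ideal J(f) in C{u,v} is {v^5, u*v^3 + 5*v^4/8, u^2 + 4*u*v/3 + 4*v^2/9}; counting standard monomials gives mu = 8. Corank 2; j^3 = -(3*u + 2*v)^3 is a perfect cube, so E-series; the 5-jet and mu = 8 give E_8.

8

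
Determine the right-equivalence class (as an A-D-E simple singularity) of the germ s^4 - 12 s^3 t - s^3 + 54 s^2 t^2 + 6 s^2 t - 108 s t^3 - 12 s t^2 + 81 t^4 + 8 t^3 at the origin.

E_6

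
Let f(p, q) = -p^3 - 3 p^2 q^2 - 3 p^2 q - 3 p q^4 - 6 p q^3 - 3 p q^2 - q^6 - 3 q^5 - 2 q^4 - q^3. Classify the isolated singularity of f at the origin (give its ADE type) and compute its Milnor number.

Type E6, Milnor number mu = 6.

The Hessian of f at 0 has rank 0. Corank 2; j^3 = -(p + q)^3 is a perfect cube, so E-series; the 4-jet and mu = 6 give E_6.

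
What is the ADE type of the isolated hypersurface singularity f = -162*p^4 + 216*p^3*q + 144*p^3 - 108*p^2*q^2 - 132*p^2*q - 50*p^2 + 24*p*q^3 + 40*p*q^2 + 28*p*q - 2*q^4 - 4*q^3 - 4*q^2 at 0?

A_1

The Hessian of f at 0 is [[-100, 28], [28, -8]] with rank 2, so corank 0. A Groebner basis of the Jacobian ideal J(f) in C{p,q} is {p, q}; counting standard monomials gives mu = 1. Corank 0: nondegenerate Morse point, so A_1.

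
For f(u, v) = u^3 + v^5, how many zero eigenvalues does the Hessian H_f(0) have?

2

Hessian at 0 has rank 0.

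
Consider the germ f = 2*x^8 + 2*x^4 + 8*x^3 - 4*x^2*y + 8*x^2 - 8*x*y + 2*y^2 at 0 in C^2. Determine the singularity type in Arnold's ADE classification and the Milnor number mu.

Type A7, Milnor number mu = 7.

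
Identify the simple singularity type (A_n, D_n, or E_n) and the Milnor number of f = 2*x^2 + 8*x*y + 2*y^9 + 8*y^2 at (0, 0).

Type A_{8}, Milnor number mu = 8.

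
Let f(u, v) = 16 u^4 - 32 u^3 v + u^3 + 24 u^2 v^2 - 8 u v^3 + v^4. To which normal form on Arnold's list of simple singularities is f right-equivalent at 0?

E_6

The Hessian of f at 0 is [[0, 0], [0, 0]] with rank 0, so corank 2. A Groebner basis of the Jacobian ideal J(f) in C{u,v} is {v^4, u*v^2 - v^3/6, u^2}; counting standard monomials gives mu = 6. Corank 2; j^3 = u^3 is a perfect cube, so E-series; the 4-jet and mu = 6 give E_6.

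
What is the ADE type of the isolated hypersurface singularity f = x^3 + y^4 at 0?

E6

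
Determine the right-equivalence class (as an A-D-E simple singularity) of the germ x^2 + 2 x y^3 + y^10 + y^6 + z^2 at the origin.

A9

The Hessian of f at 0 has rank 2. Corank 1: A-series; mu = 9 gives A_9.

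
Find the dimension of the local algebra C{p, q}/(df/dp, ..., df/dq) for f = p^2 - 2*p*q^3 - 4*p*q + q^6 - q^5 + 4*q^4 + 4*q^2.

4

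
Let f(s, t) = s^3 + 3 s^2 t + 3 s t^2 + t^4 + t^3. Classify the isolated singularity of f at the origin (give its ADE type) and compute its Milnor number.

Type E_6, Milnor number mu = 6.

The Hessian of f at 0 has rank 0. Corank 2; j^3 = (s + t)^3 is a perfect cube, so E-series; the 4-jet and mu = 6 give E_6.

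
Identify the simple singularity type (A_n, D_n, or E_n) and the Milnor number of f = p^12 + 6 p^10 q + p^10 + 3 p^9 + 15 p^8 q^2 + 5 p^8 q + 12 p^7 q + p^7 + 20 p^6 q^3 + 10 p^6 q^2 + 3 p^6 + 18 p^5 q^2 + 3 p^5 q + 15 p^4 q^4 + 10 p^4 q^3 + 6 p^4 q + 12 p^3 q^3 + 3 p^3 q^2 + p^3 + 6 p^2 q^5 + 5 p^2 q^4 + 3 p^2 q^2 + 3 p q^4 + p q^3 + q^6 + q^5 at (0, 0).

Type E_7, Milnor number mu = 7.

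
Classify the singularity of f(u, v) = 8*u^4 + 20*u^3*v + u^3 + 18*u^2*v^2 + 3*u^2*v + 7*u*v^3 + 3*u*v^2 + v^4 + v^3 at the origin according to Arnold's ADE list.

The Hessian of f at 0 has rank 0. Corank 2; j^3 = (u + v)^3 is a perfect cube, so E-series; the 4-jet and mu = 7 give E_7.

E7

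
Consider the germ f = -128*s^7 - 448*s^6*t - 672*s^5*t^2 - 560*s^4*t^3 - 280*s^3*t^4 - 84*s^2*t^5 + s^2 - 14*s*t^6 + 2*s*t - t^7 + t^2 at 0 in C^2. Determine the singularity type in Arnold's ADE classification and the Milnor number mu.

The Hessian of f at 0 has rank 1. Corank 1: A-series; mu = 6 gives A_6.

Type A6, Milnor number mu = 6.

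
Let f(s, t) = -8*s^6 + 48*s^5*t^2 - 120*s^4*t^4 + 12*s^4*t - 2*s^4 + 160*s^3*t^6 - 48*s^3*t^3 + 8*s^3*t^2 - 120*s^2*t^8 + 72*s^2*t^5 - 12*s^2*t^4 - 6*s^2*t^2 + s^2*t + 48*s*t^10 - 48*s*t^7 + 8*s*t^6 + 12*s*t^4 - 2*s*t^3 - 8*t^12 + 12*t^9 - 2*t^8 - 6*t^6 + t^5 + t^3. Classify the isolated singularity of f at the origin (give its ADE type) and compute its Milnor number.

Type D_{4}, Milnor number mu = 4.

The Hessian of f at 0 has rank 0. Corank 2; j^3 = t*(s^2 + t^2) splits into three distinct lines over C (the quadratic factor has nonzero discriminant), so D_4.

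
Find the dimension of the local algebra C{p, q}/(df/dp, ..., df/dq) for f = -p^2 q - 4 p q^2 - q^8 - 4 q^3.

9

The Hessian of f at 0 has rank 0. Corank 2; j^3 = -q*(p + 2*q)^2 has shape L^2 M (L != M), so D-series; mu = 9 gives D_9.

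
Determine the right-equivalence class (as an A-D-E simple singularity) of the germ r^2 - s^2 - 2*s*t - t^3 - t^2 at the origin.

A_2

The Hessian of f at 0 is [[-2, -2, 0], [-2, -2, 0], [0, 0, 2]] with rank 2, so corank 1. A Groebner basis of the Jacobian ideal J(f) in C{s,t,r} is {t^2, s + t, r}; counting standard monomials gives mu = 2. Corank 1: A-series; mu = 2 gives A_2.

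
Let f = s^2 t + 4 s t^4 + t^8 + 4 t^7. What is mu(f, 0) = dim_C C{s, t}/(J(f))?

9

The Hessian of f at 0 has rank 0. Corank 2; j^3 = s^2*t has shape L^2 M (L != M), so D-series; mu = 9 gives D_9.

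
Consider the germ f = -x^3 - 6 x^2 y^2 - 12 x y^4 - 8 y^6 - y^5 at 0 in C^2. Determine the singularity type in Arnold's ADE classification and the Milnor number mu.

Type E_8, Milnor number mu = 8.

The Hessian of f at 0 is [[0, 0], [0, 0]] with rank 0, so corank 2. A Groebner basis of the Jacobian ideal J(f) in C{x,y} is {y^4, x^3, x^2/4 + x*y^2}; counting standard monomials gives mu = 8. Corank 2; j^3 = -x^3 is a perfect cube, so E-series; the 5-jet and mu = 8 give E_8.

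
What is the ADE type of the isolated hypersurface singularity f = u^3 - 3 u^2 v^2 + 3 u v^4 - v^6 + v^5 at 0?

E_8

The Hessian of f at 0 has rank 0. Corank 2; j^3 = u^3 is a perfect cube, so E-series; the 5-jet and mu = 8 give E_8.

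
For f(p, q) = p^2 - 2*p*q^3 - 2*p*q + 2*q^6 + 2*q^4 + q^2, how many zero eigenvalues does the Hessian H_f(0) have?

1

Hessian at 0 has rank 1.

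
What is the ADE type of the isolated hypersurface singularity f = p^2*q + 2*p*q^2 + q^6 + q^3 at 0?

The Hessian of f at 0 is [[0, 0], [0, 0]] with rank 0, so corank 2. A Groebner basis of the Jacobian ideal J(f) in C{p,q} is {p^2/6 + q^5 - q^2/6, p^3 + q^3, p*q + q^2}; counting standard monomials gives mu = 7. Corank 2; j^3 = q*(p + q)^2 has shape L^2 M (L != M), so D-series; mu = 7 gives D_7.

D_{7}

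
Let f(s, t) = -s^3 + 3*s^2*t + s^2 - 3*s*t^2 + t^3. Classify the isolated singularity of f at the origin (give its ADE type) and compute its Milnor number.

Type A_{2}, Milnor number mu = 2.

The Hessian of f at 0 is [[2, 0], [0, 0]] with rank 1, so corank 1. A Groebner basis of the Jacobian ideal J(f) in C{s,t} is {t^2, s}; counting standard monomials gives mu = 2. Corank 1: A-series; mu = 2 gives A_2.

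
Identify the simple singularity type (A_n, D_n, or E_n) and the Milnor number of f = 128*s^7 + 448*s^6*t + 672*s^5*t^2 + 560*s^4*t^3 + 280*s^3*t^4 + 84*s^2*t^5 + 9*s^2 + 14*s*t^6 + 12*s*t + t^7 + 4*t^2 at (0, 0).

The Hessian of f at 0 is [[18, 12], [12, 8]] with rank 1, so corank 1. A Groebner basis of the Jacobian ideal J(f) in C{s,t} is {t^6, s + 2*t/3}; counting standard monomials gives mu = 6. Corank 1: A-series; mu = 6 gives A_6.

Type A6, Milnor number mu = 6.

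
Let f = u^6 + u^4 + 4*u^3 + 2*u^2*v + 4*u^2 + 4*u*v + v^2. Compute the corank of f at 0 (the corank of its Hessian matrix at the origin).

1

Hessian at 0 has rank 1.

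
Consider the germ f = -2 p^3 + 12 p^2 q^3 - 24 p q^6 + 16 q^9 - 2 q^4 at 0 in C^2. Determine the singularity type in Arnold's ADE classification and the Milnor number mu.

The Hessian of f at 0 has rank 0. Corank 2; j^3 = -2*p^3 is a perfect cube, so E-series; the 4-jet and mu = 6 give E_6.

Type E_{6}, Milnor number mu = 6.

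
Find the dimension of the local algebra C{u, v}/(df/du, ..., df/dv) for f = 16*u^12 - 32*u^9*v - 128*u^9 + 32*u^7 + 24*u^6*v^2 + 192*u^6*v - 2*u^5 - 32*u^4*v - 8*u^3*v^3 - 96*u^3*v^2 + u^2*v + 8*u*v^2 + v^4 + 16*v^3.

5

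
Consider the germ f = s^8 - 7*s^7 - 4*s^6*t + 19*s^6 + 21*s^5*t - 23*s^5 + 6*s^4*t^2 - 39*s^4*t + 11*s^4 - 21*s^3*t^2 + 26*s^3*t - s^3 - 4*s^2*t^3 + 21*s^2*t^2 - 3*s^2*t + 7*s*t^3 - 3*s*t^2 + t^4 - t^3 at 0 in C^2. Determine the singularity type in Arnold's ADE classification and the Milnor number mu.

The Hessian of f at 0 has rank 0. Corank 2; j^3 = -(s + t)^3 is a perfect cube, so E-series; the 4-jet and mu = 7 give E_7.

Type E_7, Milnor number mu = 7.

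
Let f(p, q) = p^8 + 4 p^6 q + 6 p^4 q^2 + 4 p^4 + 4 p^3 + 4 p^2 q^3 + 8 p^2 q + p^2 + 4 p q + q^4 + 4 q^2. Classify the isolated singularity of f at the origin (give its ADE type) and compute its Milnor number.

The Hessian of f at 0 has rank 1. Corank 1: A-series; mu = 3 gives A_3.

Type A3, Milnor number mu = 3.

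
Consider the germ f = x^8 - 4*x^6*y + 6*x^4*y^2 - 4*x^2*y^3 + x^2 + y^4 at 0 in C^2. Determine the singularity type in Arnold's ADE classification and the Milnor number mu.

Type A_3, Milnor number mu = 3.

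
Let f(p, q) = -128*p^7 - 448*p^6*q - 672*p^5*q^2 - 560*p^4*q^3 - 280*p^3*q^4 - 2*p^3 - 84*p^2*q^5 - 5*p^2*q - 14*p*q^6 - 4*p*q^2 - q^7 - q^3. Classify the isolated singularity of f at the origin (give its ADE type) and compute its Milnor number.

Type D_{8}, Milnor number mu = 8.

The Hessian of f at 0 has rank 0. Corank 2; j^3 = -(p + q)^2*(2*p + q) has shape L^2 M (L != M), so D-series; mu = 8 gives D_8.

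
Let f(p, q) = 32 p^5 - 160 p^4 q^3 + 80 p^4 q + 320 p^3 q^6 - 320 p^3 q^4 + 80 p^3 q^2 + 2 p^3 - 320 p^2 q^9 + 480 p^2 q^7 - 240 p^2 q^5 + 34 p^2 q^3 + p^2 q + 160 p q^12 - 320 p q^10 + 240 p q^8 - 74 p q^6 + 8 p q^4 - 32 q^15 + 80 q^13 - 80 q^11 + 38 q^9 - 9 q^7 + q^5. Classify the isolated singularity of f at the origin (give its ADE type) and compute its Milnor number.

Type D6, Milnor number mu = 6.

The Hessian of f at 0 has rank 0. Corank 2; j^3 = p^2*(2*p + q) has shape L^2 M (L != M), so D-series; mu = 6 gives D_6.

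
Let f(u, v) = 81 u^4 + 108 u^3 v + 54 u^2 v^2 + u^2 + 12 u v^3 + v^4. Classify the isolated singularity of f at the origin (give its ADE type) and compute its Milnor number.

Type A_3, Milnor number mu = 3.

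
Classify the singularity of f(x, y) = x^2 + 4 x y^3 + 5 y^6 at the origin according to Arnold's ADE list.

A_5

The Hessian of f at 0 has rank 1. Corank 1: A-series; mu = 5 gives A_5.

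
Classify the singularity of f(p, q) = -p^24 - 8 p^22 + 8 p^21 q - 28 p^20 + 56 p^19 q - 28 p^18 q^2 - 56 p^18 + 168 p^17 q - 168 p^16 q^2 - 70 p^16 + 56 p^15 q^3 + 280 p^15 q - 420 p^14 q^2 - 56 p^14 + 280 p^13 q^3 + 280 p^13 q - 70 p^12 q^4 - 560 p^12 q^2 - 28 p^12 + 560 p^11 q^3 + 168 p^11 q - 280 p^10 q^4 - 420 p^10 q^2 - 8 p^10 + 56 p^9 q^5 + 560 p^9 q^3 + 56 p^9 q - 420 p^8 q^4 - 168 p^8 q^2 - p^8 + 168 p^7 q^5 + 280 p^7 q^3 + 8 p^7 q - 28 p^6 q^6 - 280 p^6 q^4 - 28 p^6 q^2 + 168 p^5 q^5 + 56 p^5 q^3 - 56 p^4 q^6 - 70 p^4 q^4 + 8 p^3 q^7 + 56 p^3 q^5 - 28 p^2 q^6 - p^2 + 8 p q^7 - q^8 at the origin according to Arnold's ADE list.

The Hessian of f at 0 has rank 1. Corank 1: A-series; mu = 7 gives A_7.

A_7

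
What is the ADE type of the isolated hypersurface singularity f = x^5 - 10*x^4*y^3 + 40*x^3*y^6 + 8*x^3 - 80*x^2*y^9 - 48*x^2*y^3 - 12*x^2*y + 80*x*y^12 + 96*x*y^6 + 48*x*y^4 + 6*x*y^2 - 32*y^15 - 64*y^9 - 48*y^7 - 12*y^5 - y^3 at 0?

E_{8}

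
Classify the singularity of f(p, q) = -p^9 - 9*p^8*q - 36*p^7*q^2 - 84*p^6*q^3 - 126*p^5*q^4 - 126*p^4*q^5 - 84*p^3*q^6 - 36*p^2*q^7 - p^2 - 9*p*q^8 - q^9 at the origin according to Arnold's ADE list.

A_{8}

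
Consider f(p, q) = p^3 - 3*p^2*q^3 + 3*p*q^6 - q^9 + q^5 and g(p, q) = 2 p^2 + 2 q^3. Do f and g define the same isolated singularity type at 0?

No.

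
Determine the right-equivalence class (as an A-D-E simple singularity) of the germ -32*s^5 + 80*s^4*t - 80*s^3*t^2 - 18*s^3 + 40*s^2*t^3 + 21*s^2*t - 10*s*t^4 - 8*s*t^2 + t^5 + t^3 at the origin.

The Hessian of f at 0 is [[0, 0], [0, 0]] with rank 0, so corank 2. A Groebner basis of the Jacobian ideal J(f) in C{s,t} is {243*s*t/10 + t^4 - 81*t^2/10, s*t^2 - t^3/3, s^2 - 5*s*t/6 + t^2/6}; counting standard monomials gives mu = 6. Corank 2; j^3 = -(2*s - t)*(3*s - t)^2 has shape L^2 M (L != M), so D-series; mu = 6 gives D_6.

D_6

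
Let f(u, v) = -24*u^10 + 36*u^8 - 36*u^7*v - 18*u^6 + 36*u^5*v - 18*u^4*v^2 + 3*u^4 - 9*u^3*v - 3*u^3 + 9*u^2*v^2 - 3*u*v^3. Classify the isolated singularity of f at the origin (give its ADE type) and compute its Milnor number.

Type E_{7}, Milnor number mu = 7.

The Hessian of f at 0 has rank 0. Corank 2; j^3 = -3*u^3 is a perfect cube, so E-series; the 4-jet and mu = 7 give E_7.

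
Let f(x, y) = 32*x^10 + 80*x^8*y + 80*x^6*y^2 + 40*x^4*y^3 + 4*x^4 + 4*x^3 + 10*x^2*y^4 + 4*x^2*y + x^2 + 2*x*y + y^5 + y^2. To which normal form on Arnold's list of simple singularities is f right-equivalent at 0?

The Hessian of f at 0 has rank 1. Corank 1: A-series; mu = 4 gives A_4.

A_4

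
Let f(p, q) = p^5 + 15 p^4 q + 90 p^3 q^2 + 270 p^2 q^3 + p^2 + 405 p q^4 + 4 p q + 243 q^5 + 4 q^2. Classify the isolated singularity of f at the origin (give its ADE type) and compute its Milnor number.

Type A_{4}, Milnor number mu = 4.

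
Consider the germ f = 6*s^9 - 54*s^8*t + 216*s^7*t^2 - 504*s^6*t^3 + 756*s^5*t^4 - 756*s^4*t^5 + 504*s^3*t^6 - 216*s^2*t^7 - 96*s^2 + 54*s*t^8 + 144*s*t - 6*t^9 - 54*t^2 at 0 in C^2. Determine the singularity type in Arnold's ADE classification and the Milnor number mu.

Type A_8, Milnor number mu = 8.

The Hessian of f at 0 is [[-192, 144], [144, -108]] with rank 1, so corank 1. A Groebner basis of the Jacobian ideal J(f) in C{s,t} is {t^8, s - 3*t/4}; counting standard monomials gives mu = 8. Corank 1: A-series; mu = 8 gives A_8.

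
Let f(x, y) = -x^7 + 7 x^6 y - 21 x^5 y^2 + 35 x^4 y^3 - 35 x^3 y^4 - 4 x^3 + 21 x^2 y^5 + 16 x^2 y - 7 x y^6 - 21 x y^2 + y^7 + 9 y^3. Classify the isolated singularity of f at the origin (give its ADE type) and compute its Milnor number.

The Hessian of f at 0 is [[0, 0], [0, 0]] with rank 0, so corank 2. A Groebner basis of the Jacobian ideal J(f) in C{x,y} is {-128*x*y/7 + y^6 + 192*y^2/7, x*y^2 - 3*y^3/2, x^2 - 5*x*y/2 + 3*y^2/2}; counting standard monomials gives mu = 8. Corank 2; j^3 = -(x - y)*(2*x - 3*y)^2 has shape L^2 M (L != M), so D-series; mu = 8 gives D_8.

Type D_8, Milnor number mu = 8.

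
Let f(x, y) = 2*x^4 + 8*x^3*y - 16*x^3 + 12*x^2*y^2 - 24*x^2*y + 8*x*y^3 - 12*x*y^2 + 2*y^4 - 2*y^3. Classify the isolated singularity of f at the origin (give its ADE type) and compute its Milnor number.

Type E_6, Milnor number mu = 6.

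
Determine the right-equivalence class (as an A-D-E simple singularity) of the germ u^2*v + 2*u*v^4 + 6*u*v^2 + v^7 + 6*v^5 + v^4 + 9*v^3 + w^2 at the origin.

The Hessian of f at 0 has rank 1. Corank 2; j^3 = v*(u + 3*v)^2 has shape L^2 M (L != M), so D-series; mu = 5 gives D_5.

D5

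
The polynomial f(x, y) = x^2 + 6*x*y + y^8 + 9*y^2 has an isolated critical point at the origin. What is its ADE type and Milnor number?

Type A7, Milnor number mu = 7.

The Hessian of f at 0 has rank 1. Corank 1: A-series; mu = 7 gives A_7.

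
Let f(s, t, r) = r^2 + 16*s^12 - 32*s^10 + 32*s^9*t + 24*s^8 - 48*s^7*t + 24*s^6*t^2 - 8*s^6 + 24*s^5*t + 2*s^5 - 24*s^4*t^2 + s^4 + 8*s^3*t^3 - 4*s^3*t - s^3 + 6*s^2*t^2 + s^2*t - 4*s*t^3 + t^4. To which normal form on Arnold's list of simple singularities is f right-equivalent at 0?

D_{5}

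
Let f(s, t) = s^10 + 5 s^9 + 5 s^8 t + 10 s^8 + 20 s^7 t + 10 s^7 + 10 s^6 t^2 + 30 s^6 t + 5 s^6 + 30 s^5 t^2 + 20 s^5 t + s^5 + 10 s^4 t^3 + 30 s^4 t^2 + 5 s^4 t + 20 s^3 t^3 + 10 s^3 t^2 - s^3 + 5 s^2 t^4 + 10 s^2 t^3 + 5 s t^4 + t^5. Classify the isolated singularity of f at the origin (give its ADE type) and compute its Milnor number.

Type E8, Milnor number mu = 8.

The Hessian of f at 0 has rank 0. Corank 2; j^3 = -s^3 is a perfect cube, so E-series; the 5-jet and mu = 8 give E_8.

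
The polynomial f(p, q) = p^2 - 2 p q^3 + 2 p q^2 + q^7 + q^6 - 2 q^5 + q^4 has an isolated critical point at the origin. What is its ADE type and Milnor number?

Type A_{6}, Milnor number mu = 6.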